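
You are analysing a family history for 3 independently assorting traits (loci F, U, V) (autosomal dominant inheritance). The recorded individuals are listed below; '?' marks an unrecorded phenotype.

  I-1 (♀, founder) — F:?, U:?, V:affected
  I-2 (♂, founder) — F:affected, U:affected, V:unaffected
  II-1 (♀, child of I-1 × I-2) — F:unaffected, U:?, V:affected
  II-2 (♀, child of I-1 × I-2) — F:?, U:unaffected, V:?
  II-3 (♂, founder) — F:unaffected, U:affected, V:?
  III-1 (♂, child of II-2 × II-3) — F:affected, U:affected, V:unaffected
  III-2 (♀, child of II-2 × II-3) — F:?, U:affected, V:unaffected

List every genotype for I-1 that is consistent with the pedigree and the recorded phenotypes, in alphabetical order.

F/I-1 ? ·: ff|Ff
F/I-2 aff ·: Ff
F/II-1 un I-1×I-2: ff
F/II-2 ? I-1×I-2: Ff|FF
F/II-3 un ·: ff
F/III-1 aff II-2×II-3: Ff
F/III-2 ? II-2×II-3: ff|Ff
⇒ F over [I-1,I-2,II-1,II-2,II-3,III-1,III-2]: 5 consistent
U/I-1 ? ·: uu|Uu
U/I-2 aff ·: Uu
U/II-1 ? I-1×I-2: uu|Uu|UU
U/II-2 un I-1×I-2: uu
U/II-3 aff ·: Uu|UU
U/III-1 aff II-2×II-3: Uu
U/III-2 aff II-2×II-3: Uu
⇒ U over [I-1,I-2,II-1,II-2,II-3,III-1,III-2]: 10 consistent
V/I-1 aff ·: Vv|VV
V/I-2 un ·: vv
V/II-1 aff I-1×I-2: Vv
V/II-2 ? I-1×I-2: vv|Vv
V/II-3 ? ·: vv|Vv
V/III-1 un II-2×II-3: vv
V/III-2 un II-2×II-3: vv
⇒ V over [I-1,I-2,II-1,II-2,II-3,III-1,III-2]: 6 consistent

I-1 ∈ {Ff Uu VV, Ff Uu Vv, Ff uu VV, Ff uu Vv, ff Uu VV, ff Uu Vv, ff uu VV, ff uu Vv}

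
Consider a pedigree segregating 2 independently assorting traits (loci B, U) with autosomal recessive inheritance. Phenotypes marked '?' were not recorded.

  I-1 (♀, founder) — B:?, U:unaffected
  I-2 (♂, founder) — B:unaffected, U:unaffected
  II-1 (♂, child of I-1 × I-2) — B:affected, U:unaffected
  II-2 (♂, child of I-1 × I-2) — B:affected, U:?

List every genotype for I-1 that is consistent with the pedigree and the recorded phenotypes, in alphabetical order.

I-1 ∈ {Bb UU, Bb Uu, bb UU, bb Uu}

B/I-1 ? ·: Bb|bb
B/I-2 un ·: Bb
B/II-1 aff I-1×I-2: bb
B/II-2 aff I-1×I-2: bb
⇒ B over [I-1,I-2,II-1,II-2]: 2 consistent
U/I-1 un ·: UU|Uu
U/I-2 un ·: UU|Uu
U/II-1 un I-1×I-2: UU|Uu
U/II-2 ? I-1×I-2: UU|Uu|uu
⇒ U over [I-1,I-2,II-1,II-2]: 15 consistent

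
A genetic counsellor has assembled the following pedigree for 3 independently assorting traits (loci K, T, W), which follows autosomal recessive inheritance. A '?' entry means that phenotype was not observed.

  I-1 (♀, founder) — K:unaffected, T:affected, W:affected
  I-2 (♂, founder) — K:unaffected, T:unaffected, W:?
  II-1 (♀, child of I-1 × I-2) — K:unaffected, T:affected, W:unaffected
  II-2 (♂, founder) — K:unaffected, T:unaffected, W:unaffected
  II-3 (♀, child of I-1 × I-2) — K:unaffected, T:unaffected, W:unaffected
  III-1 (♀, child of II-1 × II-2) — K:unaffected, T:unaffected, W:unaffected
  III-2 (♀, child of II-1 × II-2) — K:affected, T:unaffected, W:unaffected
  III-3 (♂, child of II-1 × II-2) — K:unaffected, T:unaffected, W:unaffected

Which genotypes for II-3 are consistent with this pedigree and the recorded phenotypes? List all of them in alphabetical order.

K/I-1 un ·: KK|Kk
K/I-2 un ·: KK|Kk
K/II-1 un I-1×I-2: Kk
K/II-2 un ·: Kk
K/II-3 un I-1×I-2: KK|Kk
K/III-1 un II-1×II-2: KK|Kk
K/III-2 aff II-1×II-2: kk
K/III-3 un II-1×II-2: KK|Kk
⇒ K over [I-1,I-2,II-1,II-2,II-3,III-1,III-2,III-3]: 24 consistent
T/I-1 aff ·: tt
T/I-2 un ·: Tt
T/II-1 aff I-1×I-2: tt
T/II-2 un ·: TT|Tt
T/II-3 un I-1×I-2: Tt
T/III-1 un II-1×II-2: Tt
T/III-2 un II-1×II-2: Tt
T/III-3 un II-1×II-2: Tt
⇒ T over [I-1,I-2,II-1,II-2,II-3,III-1,III-2,III-3]: 2 consistent
W/I-1 aff ·: ww
W/I-2 ? ·: WW|Ww
W/II-1 un I-1×I-2: Ww
W/II-2 un ·: WW|Ww
W/II-3 un I-1×I-2: Ww
W/III-1 un II-1×II-2: WW|Ww
W/III-2 un II-1×II-2: WW|Ww
W/III-3 un II-1×II-2: WW|Ww
⇒ W over [I-1,I-2,II-1,II-2,II-3,III-1,III-2,III-3]: 32 consistent

II-3 ∈ {KK Tt Ww, Kk Tt Ww}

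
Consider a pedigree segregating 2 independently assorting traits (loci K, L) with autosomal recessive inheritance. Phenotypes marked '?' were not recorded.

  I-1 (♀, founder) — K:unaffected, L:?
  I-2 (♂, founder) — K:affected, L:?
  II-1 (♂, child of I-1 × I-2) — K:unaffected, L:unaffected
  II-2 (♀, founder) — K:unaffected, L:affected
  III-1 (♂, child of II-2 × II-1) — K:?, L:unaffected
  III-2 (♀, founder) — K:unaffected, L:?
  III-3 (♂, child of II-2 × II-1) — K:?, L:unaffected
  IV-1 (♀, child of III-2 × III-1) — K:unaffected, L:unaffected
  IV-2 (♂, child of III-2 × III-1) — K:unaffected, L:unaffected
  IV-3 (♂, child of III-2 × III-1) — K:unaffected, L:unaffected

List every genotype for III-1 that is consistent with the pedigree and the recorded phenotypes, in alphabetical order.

K/I-1 un ·: KK|Kk
K/I-2 aff ·: kk
K/II-1 un I-1×I-2: Kk
K/II-2 un ·: KK|Kk
K/III-1 ? II-2×II-1: KK|Kk|kk
K/III-2 un ·: KK|Kk
K/III-3 ? II-2×II-1: KK|Kk|kk
K/IV-1 un III-2×III-1: KK|Kk
K/IV-2 un III-2×III-1: KK|Kk
K/IV-3 un III-2×III-1: KK|Kk
⇒ K over [I-1,I-2,II-1,II-2,III-1,III-2,III-3,IV-1,IV-2,IV-3]: 262 consistent
L/I-1 ? ·: LL|Ll|ll
L/I-2 ? ·: LL|Ll|ll
L/II-1 un I-1×I-2: LL|Ll
L/II-2 aff ·: ll
L/III-1 un II-2×II-1: Ll
L/III-2 ? ·: LL|Ll|ll
L/III-3 un II-2×II-1: Ll
L/IV-1 un III-2×III-1: LL|Ll
L/IV-2 un III-2×III-1: LL|Ll
L/IV-3 un III-2×III-1: LL|Ll
⇒ L over [I-1,I-2,II-1,II-2,III-1,III-2,III-3,IV-1,IV-2,IV-3]: 187 consistent

III-1 ∈ {KK Ll, Kk Ll, kk Ll}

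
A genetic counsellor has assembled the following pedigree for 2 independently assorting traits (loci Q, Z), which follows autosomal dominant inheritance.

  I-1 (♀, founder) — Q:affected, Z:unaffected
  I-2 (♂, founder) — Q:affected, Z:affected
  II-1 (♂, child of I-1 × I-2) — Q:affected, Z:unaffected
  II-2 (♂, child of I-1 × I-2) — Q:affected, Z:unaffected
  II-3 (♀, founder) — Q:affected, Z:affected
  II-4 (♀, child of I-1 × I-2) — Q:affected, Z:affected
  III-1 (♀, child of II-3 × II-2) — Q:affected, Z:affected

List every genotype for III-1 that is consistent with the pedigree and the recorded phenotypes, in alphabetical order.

Q/I-1 aff ·: Qq|QQ
Q/I-2 aff ·: Qq|QQ
Q/II-1 aff I-1×I-2: Qq|QQ
Q/II-2 aff I-1×I-2: Qq|QQ
Q/II-3 aff ·: Qq|QQ
Q/II-4 aff I-1×I-2: Qq|QQ
Q/III-1 aff II-3×II-2: Qq|QQ
⇒ Q over [I-1,I-2,II-1,II-2,II-3,II-4,III-1]: 87 consistent
Z/I-1 un ·: zz
Z/I-2 aff ·: Zz
Z/II-1 un I-1×I-2: zz
Z/II-2 un I-1×I-2: zz
Z/II-3 aff ·: Zz|ZZ
Z/II-4 aff I-1×I-2: Zz
Z/III-1 aff II-3×II-2: Zz
⇒ Z over [I-1,I-2,II-1,II-2,II-3,II-4,III-1]: 2 consistent

III-1 ∈ {QQ Zz, Qq Zz}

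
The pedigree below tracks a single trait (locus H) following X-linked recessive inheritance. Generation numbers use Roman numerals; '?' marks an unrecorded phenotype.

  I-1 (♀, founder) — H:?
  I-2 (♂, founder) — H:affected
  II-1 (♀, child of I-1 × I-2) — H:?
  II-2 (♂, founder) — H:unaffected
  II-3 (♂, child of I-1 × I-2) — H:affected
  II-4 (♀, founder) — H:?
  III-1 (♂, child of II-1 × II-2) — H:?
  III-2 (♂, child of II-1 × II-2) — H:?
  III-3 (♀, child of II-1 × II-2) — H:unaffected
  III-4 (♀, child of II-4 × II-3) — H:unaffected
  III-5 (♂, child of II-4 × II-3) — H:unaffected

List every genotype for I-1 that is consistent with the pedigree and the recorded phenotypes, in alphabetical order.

I-1 ∈ {X^HX^h, X^hX^h}

H/I-1 ? ·: X^HX^h|X^hX^h
H/I-2 aff ·: X^hY
H/II-1 ? I-1×I-2: X^HX^h|X^hX^h
H/II-2 un ·: X^HY
H/II-3 aff I-1×I-2: X^hY
H/II-4 ? ·: X^HX^H|X^HX^h
H/III-1 ? II-1×II-2: X^HY|X^hY
H/III-2 ? II-1×II-2: X^HY|X^hY
H/III-3 un II-1×II-2: X^HX^H|X^HX^h
H/III-4 un II-4×II-3: X^HX^h
H/III-5 un II-4×II-3: X^HY
⇒ H over [I-1,I-2,II-1,II-2,II-3,II-4,III-1,III-2,III-3,III-4,III-5]: 20 consistent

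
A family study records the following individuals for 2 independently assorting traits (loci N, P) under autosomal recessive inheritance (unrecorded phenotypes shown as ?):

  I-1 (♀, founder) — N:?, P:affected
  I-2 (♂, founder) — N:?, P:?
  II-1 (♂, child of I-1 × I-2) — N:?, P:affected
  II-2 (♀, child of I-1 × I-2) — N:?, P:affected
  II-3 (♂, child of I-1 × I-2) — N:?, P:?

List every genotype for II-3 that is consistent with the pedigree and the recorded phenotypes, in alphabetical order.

II-3 ∈ {NN Pp, NN pp, Nn Pp, Nn pp, nn Pp, nn pp}

N/I-1 ? ·: NN|Nn|nn
N/I-2 ? ·: NN|Nn|nn
N/II-1 ? I-1×I-2: NN|Nn|nn
N/II-2 ? I-1×I-2: NN|Nn|nn
N/II-3 ? I-1×I-2: NN|Nn|nn
⇒ N over [I-1,I-2,II-1,II-2,II-3]: 63 consistent
P/I-1 aff ·: pp
P/I-2 ? ·: Pp|pp
P/II-1 aff I-1×I-2: pp
P/II-2 aff I-1×I-2: pp
P/II-3 ? I-1×I-2: Pp|pp
⇒ P over [I-1,I-2,II-1,II-2,II-3]: 3 consistent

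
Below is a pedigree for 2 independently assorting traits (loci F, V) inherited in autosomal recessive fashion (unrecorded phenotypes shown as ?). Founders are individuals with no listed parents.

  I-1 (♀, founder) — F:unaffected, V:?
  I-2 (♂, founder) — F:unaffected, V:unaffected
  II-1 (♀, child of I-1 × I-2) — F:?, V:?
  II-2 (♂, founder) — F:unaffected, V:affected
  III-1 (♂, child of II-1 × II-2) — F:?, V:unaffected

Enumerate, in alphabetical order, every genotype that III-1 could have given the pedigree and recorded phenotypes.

F/I-1 un ·: FF|Ff
F/I-2 un ·: FF|Ff
F/II-1 ? I-1×I-2: FF|Ff|ff
F/II-2 un ·: FF|Ff
F/III-1 ? II-1×II-2: FF|Ff|ff
⇒ F over [I-1,I-2,II-1,II-2,III-1]: 30 consistent
V/I-1 ? ·: VV|Vv|vv
V/I-2 un ·: VV|Vv
V/II-1 ? I-1×I-2: VV|Vv
V/II-2 aff ·: vv
V/III-1 un II-1×II-2: Vv
⇒ V over [I-1,I-2,II-1,II-2,III-1]: 9 consistent

III-1 ∈ {FF Vv, Ff Vv, ff Vv}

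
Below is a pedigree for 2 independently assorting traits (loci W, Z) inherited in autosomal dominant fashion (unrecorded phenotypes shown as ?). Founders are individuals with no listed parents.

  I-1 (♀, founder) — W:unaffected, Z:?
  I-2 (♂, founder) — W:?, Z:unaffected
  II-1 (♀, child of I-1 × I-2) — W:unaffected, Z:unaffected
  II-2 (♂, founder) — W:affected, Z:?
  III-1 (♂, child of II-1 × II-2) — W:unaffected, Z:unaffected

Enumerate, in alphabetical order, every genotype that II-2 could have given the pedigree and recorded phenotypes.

II-2 ∈ {Ww Zz, Ww zz}

W/I-1 un ·: ww
W/I-2 ? ·: ww|Ww
W/II-1 un I-1×I-2: ww
W/II-2 aff ·: Ww
W/III-1 un II-1×II-2: ww
⇒ W over [I-1,I-2,II-1,II-2,III-1]: 2 consistent
Z/I-1 ? ·: zz|Zz
Z/I-2 un ·: zz
Z/II-1 un I-1×I-2: zz
Z/II-2 ? ·: zz|Zz
Z/III-1 un II-1×II-2: zz
⇒ Z over [I-1,I-2,II-1,II-2,III-1]: 4 consistent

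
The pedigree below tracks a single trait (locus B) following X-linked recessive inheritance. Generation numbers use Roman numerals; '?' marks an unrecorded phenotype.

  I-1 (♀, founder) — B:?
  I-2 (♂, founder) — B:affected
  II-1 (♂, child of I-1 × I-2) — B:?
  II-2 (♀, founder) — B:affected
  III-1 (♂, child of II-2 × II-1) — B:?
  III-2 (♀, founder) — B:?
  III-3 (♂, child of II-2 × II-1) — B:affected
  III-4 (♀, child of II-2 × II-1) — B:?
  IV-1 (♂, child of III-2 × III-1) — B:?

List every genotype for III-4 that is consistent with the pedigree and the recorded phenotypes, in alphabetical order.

B/I-1 ? ·: X^BX^B|X^BX^b|X^bX^b
B/I-2 aff ·: X^bY
B/II-1 ? I-1×I-2: X^BY|X^bY
B/II-2 aff ·: X^bX^b
B/III-1 ? II-2×II-1: X^bY
B/III-2 ? ·: X^BX^B|X^BX^b|X^bX^b
B/III-3 aff II-2×II-1: X^bY
B/III-4 ? II-2×II-1: X^BX^b|X^bX^b
B/IV-1 ? III-2×III-1: X^BY|X^bY
⇒ B over [I-1,I-2,II-1,II-2,III-1,III-2,III-3,III-4,IV-1]: 16 consistent

III-4 ∈ {X^BX^b, X^bX^b}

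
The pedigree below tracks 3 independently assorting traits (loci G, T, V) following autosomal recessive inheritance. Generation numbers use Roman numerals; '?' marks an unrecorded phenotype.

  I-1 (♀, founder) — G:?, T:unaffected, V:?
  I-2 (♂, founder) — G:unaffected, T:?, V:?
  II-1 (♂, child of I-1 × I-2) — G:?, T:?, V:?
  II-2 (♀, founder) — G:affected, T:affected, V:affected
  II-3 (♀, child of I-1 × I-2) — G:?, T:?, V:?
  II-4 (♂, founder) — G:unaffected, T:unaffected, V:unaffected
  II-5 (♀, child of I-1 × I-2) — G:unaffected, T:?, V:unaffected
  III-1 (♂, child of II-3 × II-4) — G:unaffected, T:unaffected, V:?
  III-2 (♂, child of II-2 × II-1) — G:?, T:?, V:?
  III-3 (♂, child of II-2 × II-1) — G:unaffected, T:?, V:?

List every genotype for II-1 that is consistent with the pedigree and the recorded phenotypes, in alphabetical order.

G/I-1 ? ·: GG|Gg|gg
G/I-2 un ·: GG|Gg
G/II-1 ? I-1×I-2: GG|Gg
G/II-2 aff ·: gg
G/II-3 ? I-1×I-2: GG|Gg|gg
G/II-4 un ·: GG|Gg
G/II-5 un I-1×I-2: GG|Gg
G/III-1 un II-3×II-4: GG|Gg
G/III-2 ? II-2×II-1: Gg|gg
G/III-3 un II-2×II-1: Gg
⇒ G over [I-1,I-2,II-1,II-2,II-3,II-4,II-5,III-1,III-2,III-3]: 161 consistent
T/I-1 un ·: TT|Tt
T/I-2 ? ·: TT|Tt|tt
T/II-1 ? I-1×I-2: TT|Tt|tt
T/II-2 aff ·: tt
T/II-3 ? I-1×I-2: TT|Tt|tt
T/II-4 un ·: TT|Tt
T/II-5 ? I-1×I-2: TT|Tt|tt
T/III-1 un II-3×II-4: TT|Tt
T/III-2 ? II-2×II-1: Tt|tt
T/III-3 ? II-2×II-1: Tt|tt
⇒ T over [I-1,I-2,II-1,II-2,II-3,II-4,II-5,III-1,III-2,III-3]: 381 consistent
V/I-1 ? ·: VV|Vv|vv
V/I-2 ? ·: VV|Vv|vv
V/II-1 ? I-1×I-2: VV|Vv|vv
V/II-2 aff ·: vv
V/II-3 ? I-1×I-2: VV|Vv|vv
V/II-4 un ·: VV|Vv
V/II-5 un I-1×I-2: VV|Vv
V/III-1 ? II-3×II-4: VV|Vv|vv
V/III-2 ? II-2×II-1: Vv|vv
V/III-3 ? II-2×II-1: Vv|vv
⇒ V over [I-1,I-2,II-1,II-2,II-3,II-4,II-5,III-1,III-2,III-3]: 415 consistent

II-1 ∈ {GG TT VV, GG TT Vv, GG TT vv, GG Tt VV, GG Tt Vv, GG Tt vv, GG tt VV, GG tt Vv, GG tt vv, Gg TT VV, Gg TT Vv, Gg TT vv, Gg Tt VV, Gg Tt Vv, Gg Tt vv, Gg tt VV, Gg tt Vv, Gg tt vv}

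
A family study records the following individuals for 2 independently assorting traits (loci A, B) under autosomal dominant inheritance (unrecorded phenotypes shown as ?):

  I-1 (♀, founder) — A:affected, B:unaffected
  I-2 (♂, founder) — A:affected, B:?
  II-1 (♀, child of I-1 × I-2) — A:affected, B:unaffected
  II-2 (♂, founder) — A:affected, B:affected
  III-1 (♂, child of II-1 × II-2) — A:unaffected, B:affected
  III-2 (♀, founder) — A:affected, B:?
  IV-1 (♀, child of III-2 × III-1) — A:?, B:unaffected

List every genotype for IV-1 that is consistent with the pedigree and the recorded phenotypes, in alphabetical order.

IV-1 ∈ {Aa bb, aa bb}

A/I-1 aff ·: Aa|AA
A/I-2 aff ·: Aa|AA
A/II-1 aff I-1×I-2: Aa
A/II-2 aff ·: Aa
A/III-1 un II-1×II-2: aa
A/III-2 aff ·: Aa|AA
A/IV-1 ? III-2×III-1: aa|Aa
⇒ A over [I-1,I-2,II-1,II-2,III-1,III-2,IV-1]: 9 consistent
B/I-1 un ·: bb
B/I-2 ? ·: bb|Bb
B/II-1 un I-1×I-2: bb
B/II-2 aff ·: Bb|BB
B/III-1 aff II-1×II-2: Bb
B/III-2 ? ·: bb|Bb
B/IV-1 un III-2×III-1: bb
⇒ B over [I-1,I-2,II-1,II-2,III-1,III-2,IV-1]: 8 consistent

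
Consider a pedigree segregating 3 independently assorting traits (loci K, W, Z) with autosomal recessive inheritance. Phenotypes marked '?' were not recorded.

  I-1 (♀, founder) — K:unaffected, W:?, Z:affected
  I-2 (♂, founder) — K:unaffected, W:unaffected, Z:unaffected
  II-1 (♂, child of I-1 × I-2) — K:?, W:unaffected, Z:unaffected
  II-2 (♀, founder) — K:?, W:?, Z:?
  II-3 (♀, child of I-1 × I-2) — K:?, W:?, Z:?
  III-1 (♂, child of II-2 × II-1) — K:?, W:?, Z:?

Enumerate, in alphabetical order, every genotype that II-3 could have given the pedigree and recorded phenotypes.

K/I-1 un ·: KK|Kk
K/I-2 un ·: KK|Kk
K/II-1 ? I-1×I-2: KK|Kk|kk
K/II-2 ? ·: KK|Kk|kk
K/II-3 ? I-1×I-2: KK|Kk|kk
K/III-1 ? II-2×II-1: KK|Kk|kk
⇒ K over [I-1,I-2,II-1,II-2,II-3,III-1]: 93 consistent
W/I-1 ? ·: WW|Ww|ww
W/I-2 un ·: WW|Ww
W/II-1 un I-1×I-2: WW|Ww
W/II-2 ? ·: WW|Ww|ww
W/II-3 ? I-1×I-2: WW|Ww|ww
W/III-1 ? II-2×II-1: WW|Ww|ww
⇒ W over [I-1,I-2,II-1,II-2,II-3,III-1]: 102 consistent
Z/I-1 aff ·: zz
Z/I-2 un ·: ZZ|Zz
Z/II-1 un I-1×I-2: Zz
Z/II-2 ? ·: ZZ|Zz|zz
Z/II-3 ? I-1×I-2: Zz|zz
Z/III-1 ? II-2×II-1: ZZ|Zz|zz
⇒ Z over [I-1,I-2,II-1,II-2,II-3,III-1]: 21 consistent

II-3 ∈ {KK WW Zz, KK WW zz, KK Ww Zz, KK Ww zz, KK ww Zz, KK ww zz, Kk WW Zz, Kk WW zz, Kk Ww Zz, Kk Ww zz, Kk ww Zz, Kk ww zz, kk WW Zz, kk WW zz, kk Ww Zz, kk Ww zz, kk ww Zz, kk ww zz}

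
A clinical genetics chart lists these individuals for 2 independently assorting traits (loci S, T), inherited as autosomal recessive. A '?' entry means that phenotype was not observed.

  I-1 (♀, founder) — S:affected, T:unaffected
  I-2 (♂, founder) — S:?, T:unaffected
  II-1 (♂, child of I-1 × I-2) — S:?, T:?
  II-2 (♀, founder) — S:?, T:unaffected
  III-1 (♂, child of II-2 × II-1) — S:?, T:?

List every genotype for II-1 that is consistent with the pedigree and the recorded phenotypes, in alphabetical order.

II-1 ∈ {Ss TT, Ss Tt, Ss tt, ss TT, ss Tt, ss tt}

S/I-1 aff ·: ss
S/I-2 ? ·: SS|Ss|ss
S/II-1 ? I-1×I-2: Ss|ss
S/II-2 ? ·: SS|Ss|ss
S/III-1 ? II-2×II-1: SS|Ss|ss
⇒ S over [I-1,I-2,II-1,II-2,III-1]: 22 consistent
T/I-1 un ·: TT|Tt
T/I-2 un ·: TT|Tt
T/II-1 ? I-1×I-2: TT|Tt|tt
T/II-2 un ·: TT|Tt
T/III-1 ? II-2×II-1: TT|Tt|tt
⇒ T over [I-1,I-2,II-1,II-2,III-1]: 30 consistent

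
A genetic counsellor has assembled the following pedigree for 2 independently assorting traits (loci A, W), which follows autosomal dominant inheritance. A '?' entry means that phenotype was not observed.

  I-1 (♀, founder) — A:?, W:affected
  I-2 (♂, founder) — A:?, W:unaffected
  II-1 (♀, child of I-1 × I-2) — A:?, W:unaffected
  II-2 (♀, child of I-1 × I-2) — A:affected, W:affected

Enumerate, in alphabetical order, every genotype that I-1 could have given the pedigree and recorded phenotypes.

A/I-1 ? ·: aa|Aa|AA
A/I-2 ? ·: aa|Aa|AA
A/II-1 ? I-1×I-2: aa|Aa|AA
A/II-2 aff I-1×I-2: Aa|AA
⇒ A over [I-1,I-2,II-1,II-2]: 21 consistent
W/I-1 aff ·: Ww
W/I-2 un ·: ww
W/II-1 un I-1×I-2: ww
W/II-2 aff I-1×I-2: Ww
⇒ W over [I-1,I-2,II-1,II-2]: 1 consistent

I-1 ∈ {AA Ww, Aa Ww, aa Ww}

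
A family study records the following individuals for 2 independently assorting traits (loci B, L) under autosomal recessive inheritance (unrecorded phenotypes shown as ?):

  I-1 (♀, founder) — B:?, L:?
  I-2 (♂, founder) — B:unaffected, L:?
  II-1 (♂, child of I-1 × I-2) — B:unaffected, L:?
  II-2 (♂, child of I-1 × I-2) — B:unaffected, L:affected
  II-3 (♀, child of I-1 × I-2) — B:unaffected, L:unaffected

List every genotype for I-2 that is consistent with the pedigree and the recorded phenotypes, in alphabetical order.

B/I-1 ? ·: BB|Bb|bb
B/I-2 un ·: BB|Bb
B/II-1 un I-1×I-2: BB|Bb
B/II-2 un I-1×I-2: BB|Bb
B/II-3 un I-1×I-2: BB|Bb
⇒ B over [I-1,I-2,II-1,II-2,II-3]: 27 consistent
L/I-1 ? ·: Ll|ll
L/I-2 ? ·: Ll|ll
L/II-1 ? I-1×I-2: LL|Ll|ll
L/II-2 aff I-1×I-2: ll
L/II-3 un I-1×I-2: LL|Ll
⇒ L over [I-1,I-2,II-1,II-2,II-3]: 10 consistent

I-2 ∈ {BB Ll, BB ll, Bb Ll, Bb ll}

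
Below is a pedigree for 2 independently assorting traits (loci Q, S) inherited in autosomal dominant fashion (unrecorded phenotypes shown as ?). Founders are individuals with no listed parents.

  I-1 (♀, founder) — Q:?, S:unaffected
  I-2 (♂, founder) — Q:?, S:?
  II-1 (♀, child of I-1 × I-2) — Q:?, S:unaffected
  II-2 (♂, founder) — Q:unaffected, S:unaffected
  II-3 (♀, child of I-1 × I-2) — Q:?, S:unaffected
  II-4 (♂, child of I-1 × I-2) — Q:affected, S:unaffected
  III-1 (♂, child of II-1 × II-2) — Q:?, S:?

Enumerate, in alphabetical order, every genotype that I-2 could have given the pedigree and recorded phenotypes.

I-2 ∈ {QQ Ss, QQ ss, Qq Ss, Qq ss, qq Ss, qq ss}

Q/I-1 ? ·: qq|Qq|QQ
Q/I-2 ? ·: qq|Qq|QQ
Q/II-1 ? I-1×I-2: qq|Qq|QQ
Q/II-2 un ·: qq
Q/II-3 ? I-1×I-2: qq|Qq|QQ
Q/II-4 aff I-1×I-2: Qq|QQ
Q/III-1 ? II-1×II-2: qq|Qq
⇒ Q over [I-1,I-2,II-1,II-2,II-3,II-4,III-1]: 65 consistent
S/I-1 un ·: ss
S/I-2 ? ·: ss|Ss
S/II-1 un I-1×I-2: ss
S/II-2 un ·: ss
S/II-3 un I-1×I-2: ss
S/II-4 un I-1×I-2: ss
S/III-1 ? II-1×II-2: ss
⇒ S over [I-1,I-2,II-1,II-2,II-3,II-4,III-1]: 2 consistent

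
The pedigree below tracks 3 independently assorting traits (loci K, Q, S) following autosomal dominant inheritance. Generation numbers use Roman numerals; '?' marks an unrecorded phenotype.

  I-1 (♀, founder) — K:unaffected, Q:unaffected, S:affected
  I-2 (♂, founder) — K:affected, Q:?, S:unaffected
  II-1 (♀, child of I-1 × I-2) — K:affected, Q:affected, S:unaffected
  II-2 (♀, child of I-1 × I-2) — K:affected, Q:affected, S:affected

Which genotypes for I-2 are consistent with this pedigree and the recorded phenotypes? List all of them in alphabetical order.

K/I-1 un ·: kk
K/I-2 aff ·: Kk|KK
K/II-1 aff I-1×I-2: Kk
K/II-2 aff I-1×I-2: Kk
⇒ K over [I-1,I-2,II-1,II-2]: 2 consistent
Q/I-1 un ·: qq
Q/I-2 ? ·: Qq|QQ
Q/II-1 aff I-1×I-2: Qq
Q/II-2 aff I-1×I-2: Qq
⇒ Q over [I-1,I-2,II-1,II-2]: 2 consistent
S/I-1 aff ·: Ss
S/I-2 un ·: ss
S/II-1 un I-1×I-2: ss
S/II-2 aff I-1×I-2: Ss
⇒ S over [I-1,I-2,II-1,II-2]: 1 consistent

I-2 ∈ {KK QQ ss, KK Qq ss, Kk QQ ss, Kk Qq ss}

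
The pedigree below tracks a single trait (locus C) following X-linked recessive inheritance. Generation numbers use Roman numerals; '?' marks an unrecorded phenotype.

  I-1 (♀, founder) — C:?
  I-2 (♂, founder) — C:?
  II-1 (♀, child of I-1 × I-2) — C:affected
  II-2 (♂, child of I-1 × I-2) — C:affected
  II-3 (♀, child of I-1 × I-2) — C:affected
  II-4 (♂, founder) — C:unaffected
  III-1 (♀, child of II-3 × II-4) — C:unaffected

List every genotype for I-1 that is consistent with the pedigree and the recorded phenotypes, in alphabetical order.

C/I-1 ? ·: X^CX^c|X^cX^c
C/I-2 ? ·: X^cY
C/II-1 aff I-1×I-2: X^cX^c
C/II-2 aff I-1×I-2: X^cY
C/II-3 aff I-1×I-2: X^cX^c
C/II-4 un ·: X^CY
C/III-1 un II-3×II-4: X^CX^c
⇒ C over [I-1,I-2,II-1,II-2,II-3,II-4,III-1]: 2 consistent

I-1 ∈ {X^CX^c, X^cX^c}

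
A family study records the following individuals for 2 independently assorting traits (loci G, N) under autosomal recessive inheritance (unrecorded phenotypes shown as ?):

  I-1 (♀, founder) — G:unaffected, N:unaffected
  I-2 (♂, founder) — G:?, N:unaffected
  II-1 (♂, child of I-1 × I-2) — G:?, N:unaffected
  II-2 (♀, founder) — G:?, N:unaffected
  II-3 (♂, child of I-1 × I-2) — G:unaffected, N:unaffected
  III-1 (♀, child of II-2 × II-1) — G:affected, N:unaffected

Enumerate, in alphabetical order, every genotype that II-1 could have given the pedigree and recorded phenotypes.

II-1 ∈ {Gg NN, Gg Nn, gg NN, gg Nn}

G/I-1 un ·: GG|Gg
G/I-2 ? ·: GG|Gg|gg
G/II-1 ? I-1×I-2: Gg|gg
G/II-2 ? ·: Gg|gg
G/II-3 un I-1×I-2: GG|Gg
G/III-1 aff II-2×II-1: gg
⇒ G over [I-1,I-2,II-1,II-2,II-3,III-1]: 22 consistent
N/I-1 un ·: NN|Nn
N/I-2 un ·: NN|Nn
N/II-1 un I-1×I-2: NN|Nn
N/II-2 un ·: NN|Nn
N/II-3 un I-1×I-2: NN|Nn
N/III-1 un II-2×II-1: NN|Nn
⇒ N over [I-1,I-2,II-1,II-2,II-3,III-1]: 45 consistent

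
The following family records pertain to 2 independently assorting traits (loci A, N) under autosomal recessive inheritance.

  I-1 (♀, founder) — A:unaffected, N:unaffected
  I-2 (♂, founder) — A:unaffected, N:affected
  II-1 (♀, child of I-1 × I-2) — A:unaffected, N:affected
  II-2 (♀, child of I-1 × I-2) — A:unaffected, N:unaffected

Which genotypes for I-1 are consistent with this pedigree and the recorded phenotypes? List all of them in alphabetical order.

A/I-1 un ·: AA|Aa
A/I-2 un ·: AA|Aa
A/II-1 un I-1×I-2: AA|Aa
A/II-2 un I-1×I-2: AA|Aa
⇒ A over [I-1,I-2,II-1,II-2]: 13 consistent
N/I-1 un ·: Nn
N/I-2 aff ·: nn
N/II-1 aff I-1×I-2: nn
N/II-2 un I-1×I-2: Nn
⇒ N over [I-1,I-2,II-1,II-2]: 1 consistent

I-1 ∈ {AA Nn, Aa Nn}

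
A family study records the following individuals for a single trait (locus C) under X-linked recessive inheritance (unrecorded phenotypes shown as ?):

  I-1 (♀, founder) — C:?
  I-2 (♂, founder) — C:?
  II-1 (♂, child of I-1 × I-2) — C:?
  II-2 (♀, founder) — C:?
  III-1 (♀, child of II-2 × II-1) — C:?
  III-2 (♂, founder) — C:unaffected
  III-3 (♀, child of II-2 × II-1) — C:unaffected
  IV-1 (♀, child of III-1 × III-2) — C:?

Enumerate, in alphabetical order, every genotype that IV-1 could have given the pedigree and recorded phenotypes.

C/I-1 ? ·: X^CX^C|X^CX^c|X^cX^c
C/I-2 ? ·: X^CY|X^cY
C/II-1 ? I-1×I-2: X^CY|X^cY
C/II-2 ? ·: X^CX^C|X^CX^c|X^cX^c
C/III-1 ? II-2×II-1: X^CX^C|X^CX^c|X^cX^c
C/III-2 un ·: X^CY
C/III-3 un II-2×II-1: X^CX^C|X^CX^c
C/IV-1 ? III-1×III-2: X^CX^C|X^CX^c
⇒ C over [I-1,I-2,II-1,II-2,III-1,III-2,III-3,IV-1]: 56 consistent

IV-1 ∈ {X^CX^C, X^CX^c}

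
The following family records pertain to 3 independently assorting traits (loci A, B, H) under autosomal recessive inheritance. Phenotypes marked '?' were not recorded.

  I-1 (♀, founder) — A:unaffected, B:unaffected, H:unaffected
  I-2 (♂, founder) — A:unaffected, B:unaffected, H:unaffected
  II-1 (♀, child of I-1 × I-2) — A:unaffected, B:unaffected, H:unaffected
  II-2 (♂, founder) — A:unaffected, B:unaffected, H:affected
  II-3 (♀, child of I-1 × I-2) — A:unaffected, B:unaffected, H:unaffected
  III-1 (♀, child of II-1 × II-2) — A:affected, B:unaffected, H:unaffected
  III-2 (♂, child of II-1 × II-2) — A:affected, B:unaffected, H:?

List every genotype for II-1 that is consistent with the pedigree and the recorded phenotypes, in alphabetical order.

A/I-1 un ·: AA|Aa
A/I-2 un ·: AA|Aa
A/II-1 un I-1×I-2: Aa
A/II-2 un ·: Aa
A/II-3 un I-1×I-2: AA|Aa
A/III-1 aff II-1×II-2: aa
A/III-2 aff II-1×II-2: aa
⇒ A over [I-1,I-2,II-1,II-2,II-3,III-1,III-2]: 6 consistent
B/I-1 un ·: BB|Bb
B/I-2 un ·: BB|Bb
B/II-1 un I-1×I-2: BB|Bb
B/II-2 un ·: BB|Bb
B/II-3 un I-1×I-2: BB|Bb
B/III-1 un II-1×II-2: BB|Bb
B/III-2 un II-1×II-2: BB|Bb
⇒ B over [I-1,I-2,II-1,II-2,II-3,III-1,III-2]: 83 consistent
H/I-1 un ·: HH|Hh
H/I-2 un ·: HH|Hh
H/II-1 un I-1×I-2: HH|Hh
H/II-2 aff ·: hh
H/II-3 un I-1×I-2: HH|Hh
H/III-1 un II-1×II-2: Hh
H/III-2 ? II-1×II-2: Hh|hh
⇒ H over [I-1,I-2,II-1,II-2,II-3,III-1,III-2]: 19 consistent

II-1 ∈ {Aa BB HH, Aa BB Hh, Aa Bb HH, Aa Bb Hh}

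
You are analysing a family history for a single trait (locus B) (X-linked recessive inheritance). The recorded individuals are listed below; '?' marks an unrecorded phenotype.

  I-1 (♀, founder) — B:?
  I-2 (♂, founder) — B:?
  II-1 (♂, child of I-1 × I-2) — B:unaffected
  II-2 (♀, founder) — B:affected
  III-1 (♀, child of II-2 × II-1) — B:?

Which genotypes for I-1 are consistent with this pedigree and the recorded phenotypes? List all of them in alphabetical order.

B/I-1 ? ·: X^BX^B|X^BX^b
B/I-2 ? ·: X^BY|X^bY
B/II-1 un I-1×I-2: X^BY
B/II-2 aff ·: X^bX^b
B/III-1 ? II-2×II-1: X^BX^b
⇒ B over [I-1,I-2,II-1,II-2,III-1]: 4 consistent

I-1 ∈ {X^BX^B, X^BX^b}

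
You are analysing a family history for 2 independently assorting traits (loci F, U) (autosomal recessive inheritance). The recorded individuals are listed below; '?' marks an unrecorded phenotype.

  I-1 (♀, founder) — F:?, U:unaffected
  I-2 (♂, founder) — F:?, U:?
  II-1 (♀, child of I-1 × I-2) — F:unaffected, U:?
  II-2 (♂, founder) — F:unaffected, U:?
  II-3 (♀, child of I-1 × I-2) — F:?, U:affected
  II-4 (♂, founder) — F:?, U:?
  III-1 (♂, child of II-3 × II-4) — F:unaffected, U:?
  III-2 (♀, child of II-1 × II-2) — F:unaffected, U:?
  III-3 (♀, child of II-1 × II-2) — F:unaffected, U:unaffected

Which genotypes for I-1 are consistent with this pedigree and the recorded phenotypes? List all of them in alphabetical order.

I-1 ∈ {FF Uu, Ff Uu, ff Uu}

F/I-1 ? ·: FF|Ff|ff
F/I-2 ? ·: FF|Ff|ff
F/II-1 un I-1×I-2: FF|Ff
F/II-2 un ·: FF|Ff
F/II-3 ? I-1×I-2: FF|Ff|ff
F/II-4 ? ·: FF|Ff|ff
F/III-1 un II-3×II-4: FF|Ff
F/III-2 un II-1×II-2: FF|Ff
F/III-3 un II-1×II-2: FF|Ff
⇒ F over [I-1,I-2,II-1,II-2,II-3,II-4,III-1,III-2,III-3]: 589 consistent
U/I-1 un ·: Uu
U/I-2 ? ·: Uu|uu
U/II-1 ? I-1×I-2: UU|Uu|uu
U/II-2 ? ·: UU|Uu|uu
U/II-3 aff I-1×I-2: uu
U/II-4 ? ·: UU|Uu|uu
U/III-1 ? II-3×II-4: Uu|uu
U/III-2 ? II-1×II-2: UU|Uu|uu
U/III-3 un II-1×II-2: UU|Uu
⇒ U over [I-1,I-2,II-1,II-2,II-3,II-4,III-1,III-2,III-3]: 144 consistent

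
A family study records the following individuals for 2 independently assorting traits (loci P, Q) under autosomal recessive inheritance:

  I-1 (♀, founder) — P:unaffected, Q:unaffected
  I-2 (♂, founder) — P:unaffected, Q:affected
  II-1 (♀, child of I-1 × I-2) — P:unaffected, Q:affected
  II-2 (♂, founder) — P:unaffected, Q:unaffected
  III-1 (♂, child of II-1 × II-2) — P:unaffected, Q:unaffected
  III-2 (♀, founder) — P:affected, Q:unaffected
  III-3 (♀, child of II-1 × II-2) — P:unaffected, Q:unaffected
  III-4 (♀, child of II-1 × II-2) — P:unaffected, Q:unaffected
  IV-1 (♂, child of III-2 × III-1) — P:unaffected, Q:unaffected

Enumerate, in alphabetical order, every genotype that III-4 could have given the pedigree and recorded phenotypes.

III-4 ∈ {PP Qq, Pp Qq}

P/I-1 un ·: PP|Pp
P/I-2 un ·: PP|Pp
P/II-1 un I-1×I-2: PP|Pp
P/II-2 un ·: PP|Pp
P/III-1 un II-1×II-2: PP|Pp
P/III-2 aff ·: pp
P/III-3 un II-1×II-2: PP|Pp
P/III-4 un II-1×II-2: PP|Pp
P/IV-1 un III-2×III-1: Pp
⇒ P over [I-1,I-2,II-1,II-2,III-1,III-2,III-3,III-4,IV-1]: 84 consistent
Q/I-1 un ·: Qq
Q/I-2 aff ·: qq
Q/II-1 aff I-1×I-2: qq
Q/II-2 un ·: QQ|Qq
Q/III-1 un II-1×II-2: Qq
Q/III-2 un ·: QQ|Qq
Q/III-3 un II-1×II-2: Qq
Q/III-4 un II-1×II-2: Qq
Q/IV-1 un III-2×III-1: QQ|Qq
⇒ Q over [I-1,I-2,II-1,II-2,III-1,III-2,III-3,III-4,IV-1]: 8 consistent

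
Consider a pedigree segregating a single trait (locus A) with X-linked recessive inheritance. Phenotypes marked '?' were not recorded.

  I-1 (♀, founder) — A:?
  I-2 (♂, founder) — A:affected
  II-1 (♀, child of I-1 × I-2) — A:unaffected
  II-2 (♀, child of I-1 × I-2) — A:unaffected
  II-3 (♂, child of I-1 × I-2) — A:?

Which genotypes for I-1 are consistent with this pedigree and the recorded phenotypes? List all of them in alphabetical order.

I-1 ∈ {X^AX^A, X^AX^a}

A/I-1 ? ·: X^AX^A|X^AX^a
A/I-2 aff ·: X^aY
A/II-1 un I-1×I-2: X^AX^a
A/II-2 un I-1×I-2: X^AX^a
A/II-3 ? I-1×I-2: X^AY|X^aY
⇒ A over [I-1,I-2,II-1,II-2,II-3]: 3 consistent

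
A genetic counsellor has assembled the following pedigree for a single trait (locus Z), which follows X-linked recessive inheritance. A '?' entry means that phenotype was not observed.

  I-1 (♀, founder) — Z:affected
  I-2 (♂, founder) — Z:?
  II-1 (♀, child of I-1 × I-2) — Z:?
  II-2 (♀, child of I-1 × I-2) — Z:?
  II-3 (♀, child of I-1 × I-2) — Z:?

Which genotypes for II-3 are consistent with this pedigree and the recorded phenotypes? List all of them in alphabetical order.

Z/I-1 aff ·: X^zX^z
Z/I-2 ? ·: X^ZY|X^zY
Z/II-1 ? I-1×I-2: X^ZX^z|X^zX^z
Z/II-2 ? I-1×I-2: X^ZX^z|X^zX^z
Z/II-3 ? I-1×I-2: X^ZX^z|X^zX^z
⇒ Z over [I-1,I-2,II-1,II-2,II-3]: 2 consistent

II-3 ∈ {X^ZX^z, X^zX^z}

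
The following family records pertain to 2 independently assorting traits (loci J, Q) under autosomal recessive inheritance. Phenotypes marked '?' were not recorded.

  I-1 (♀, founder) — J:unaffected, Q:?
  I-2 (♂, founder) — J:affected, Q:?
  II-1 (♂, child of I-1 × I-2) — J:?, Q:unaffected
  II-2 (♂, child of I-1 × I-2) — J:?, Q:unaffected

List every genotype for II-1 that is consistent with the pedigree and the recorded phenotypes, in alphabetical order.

II-1 ∈ {Jj QQ, Jj Qq, jj QQ, jj Qq}

J/I-1 un ·: JJ|Jj
J/I-2 aff ·: jj
J/II-1 ? I-1×I-2: Jj|jj
J/II-2 ? I-1×I-2: Jj|jj
⇒ J over [I-1,I-2,II-1,II-2]: 5 consistent
Q/I-1 ? ·: QQ|Qq|qq
Q/I-2 ? ·: QQ|Qq|qq
Q/II-1 un I-1×I-2: QQ|Qq
Q/II-2 un I-1×I-2: QQ|Qq
⇒ Q over [I-1,I-2,II-1,II-2]: 17 consistent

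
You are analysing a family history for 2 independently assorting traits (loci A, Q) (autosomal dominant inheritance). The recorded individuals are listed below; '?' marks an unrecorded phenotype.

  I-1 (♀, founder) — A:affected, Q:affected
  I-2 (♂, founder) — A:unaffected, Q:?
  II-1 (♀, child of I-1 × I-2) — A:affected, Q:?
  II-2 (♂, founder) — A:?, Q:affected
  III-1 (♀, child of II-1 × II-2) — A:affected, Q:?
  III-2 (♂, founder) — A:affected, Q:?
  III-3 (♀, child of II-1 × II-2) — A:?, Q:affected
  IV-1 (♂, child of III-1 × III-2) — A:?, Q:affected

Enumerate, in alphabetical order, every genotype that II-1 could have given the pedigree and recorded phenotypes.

II-1 ∈ {Aa QQ, Aa Qq, Aa qq}

A/I-1 aff ·: Aa|AA
A/I-2 un ·: aa
A/II-1 aff I-1×I-2: Aa
A/II-2 ? ·: aa|Aa|AA
A/III-1 aff II-1×II-2: Aa|AA
A/III-2 aff ·: Aa|AA
A/III-3 ? II-1×II-2: aa|Aa|AA
A/IV-1 ? III-1×III-2: aa|Aa|AA
⇒ A over [I-1,I-2,II-1,II-2,III-1,III-2,III-3,IV-1]: 100 consistent
Q/I-1 aff ·: Qq|QQ
Q/I-2 ? ·: qq|Qq|QQ
Q/II-1 ? I-1×I-2: qq|Qq|QQ
Q/II-2 aff ·: Qq|QQ
Q/III-1 ? II-1×II-2: qq|Qq|QQ
Q/III-2 ? ·: qq|Qq|QQ
Q/III-3 aff II-1×II-2: Qq|QQ
Q/IV-1 aff III-1×III-2: Qq|QQ
⇒ Q over [I-1,I-2,II-1,II-2,III-1,III-2,III-3,IV-1]: 312 consistent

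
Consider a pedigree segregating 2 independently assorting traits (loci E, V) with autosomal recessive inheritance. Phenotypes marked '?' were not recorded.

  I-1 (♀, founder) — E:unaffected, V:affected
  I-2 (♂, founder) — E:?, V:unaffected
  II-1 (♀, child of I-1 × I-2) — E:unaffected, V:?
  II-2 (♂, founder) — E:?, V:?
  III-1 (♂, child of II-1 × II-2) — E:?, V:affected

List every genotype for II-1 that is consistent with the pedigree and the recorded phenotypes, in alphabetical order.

E/I-1 un ·: EE|Ee
E/I-2 ? ·: EE|Ee|ee
E/II-1 un I-1×I-2: EE|Ee
E/II-2 ? ·: EE|Ee|ee
E/III-1 ? II-1×II-2: EE|Ee|ee
⇒ E over [I-1,I-2,II-1,II-2,III-1]: 51 consistent
V/I-1 aff ·: vv
V/I-2 un ·: VV|Vv
V/II-1 ? I-1×I-2: Vv|vv
V/II-2 ? ·: Vv|vv
V/III-1 aff II-1×II-2: vv
⇒ V over [I-1,I-2,II-1,II-2,III-1]: 6 consistent

II-1 ∈ {EE Vv, EE vv, Ee Vv, Ee vv}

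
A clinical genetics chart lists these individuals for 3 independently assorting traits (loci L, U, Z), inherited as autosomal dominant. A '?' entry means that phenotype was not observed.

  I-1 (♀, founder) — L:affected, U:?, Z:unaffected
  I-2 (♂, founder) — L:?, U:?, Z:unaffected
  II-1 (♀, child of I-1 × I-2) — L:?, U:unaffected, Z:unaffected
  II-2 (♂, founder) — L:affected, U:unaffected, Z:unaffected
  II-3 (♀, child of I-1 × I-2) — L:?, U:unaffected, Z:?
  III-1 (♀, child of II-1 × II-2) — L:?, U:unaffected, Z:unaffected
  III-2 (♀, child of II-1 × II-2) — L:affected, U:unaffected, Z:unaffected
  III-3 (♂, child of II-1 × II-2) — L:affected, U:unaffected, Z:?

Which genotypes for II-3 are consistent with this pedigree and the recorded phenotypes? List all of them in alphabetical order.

II-3 ∈ {LL uu zz, Ll uu zz, ll uu zz}

L/I-1 aff ·: Ll|LL
L/I-2 ? ·: ll|Ll|LL
L/II-1 ? I-1×I-2: ll|Ll|LL
L/II-2 aff ·: Ll|LL
L/II-3 ? I-1×I-2: ll|Ll|LL
L/III-1 ? II-1×II-2: ll|Ll|LL
L/III-2 aff II-1×II-2: Ll|LL
L/III-3 aff II-1×II-2: Ll|LL
⇒ L over [I-1,I-2,II-1,II-2,II-3,III-1,III-2,III-3]: 287 consistent
U/I-1 ? ·: uu|Uu
U/I-2 ? ·: uu|Uu
U/II-1 un I-1×I-2: uu
U/II-2 un ·: uu
U/II-3 un I-1×I-2: uu
U/III-1 un II-1×II-2: uu
U/III-2 un II-1×II-2: uu
U/III-3 un II-1×II-2: uu
⇒ U over [I-1,I-2,II-1,II-2,II-3,III-1,III-2,III-3]: 4 consistent
Z/I-1 un ·: zz
Z/I-2 un ·: zz
Z/II-1 un I-1×I-2: zz
Z/II-2 un ·: zz
Z/II-3 ? I-1×I-2: zz
Z/III-1 un II-1×II-2: zz
Z/III-2 un II-1×II-2: zz
Z/III-3 ? II-1×II-2: zz
⇒ Z over [I-1,I-2,II-1,II-2,II-3,III-1,III-2,III-3]: 1 consistent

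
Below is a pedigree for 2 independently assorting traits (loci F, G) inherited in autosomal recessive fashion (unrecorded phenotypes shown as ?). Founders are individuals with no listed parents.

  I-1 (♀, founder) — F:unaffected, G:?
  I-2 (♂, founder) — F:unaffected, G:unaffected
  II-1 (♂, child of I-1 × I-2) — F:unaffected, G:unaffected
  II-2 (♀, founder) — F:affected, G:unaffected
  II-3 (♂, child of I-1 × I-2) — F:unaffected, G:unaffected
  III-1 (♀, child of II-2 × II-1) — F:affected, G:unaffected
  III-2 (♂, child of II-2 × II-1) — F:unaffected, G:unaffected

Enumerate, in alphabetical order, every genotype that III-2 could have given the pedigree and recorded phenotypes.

F/I-1 un ·: FF|Ff
F/I-2 un ·: FF|Ff
F/II-1 un I-1×I-2: Ff
F/II-2 aff ·: ff
F/II-3 un I-1×I-2: FF|Ff
F/III-1 aff II-2×II-1: ff
F/III-2 un II-2×II-1: Ff
⇒ F over [I-1,I-2,II-1,II-2,II-3,III-1,III-2]: 6 consistent
G/I-1 ? ·: GG|Gg|gg
G/I-2 un ·: GG|Gg
G/II-1 un I-1×I-2: GG|Gg
G/II-2 un ·: GG|Gg
G/II-3 un I-1×I-2: GG|Gg
G/III-1 un II-2×II-1: GG|Gg
G/III-2 un II-2×II-1: GG|Gg
⇒ G over [I-1,I-2,II-1,II-2,II-3,III-1,III-2]: 99 consistent

III-2 ∈ {Ff GG, Ff Gg}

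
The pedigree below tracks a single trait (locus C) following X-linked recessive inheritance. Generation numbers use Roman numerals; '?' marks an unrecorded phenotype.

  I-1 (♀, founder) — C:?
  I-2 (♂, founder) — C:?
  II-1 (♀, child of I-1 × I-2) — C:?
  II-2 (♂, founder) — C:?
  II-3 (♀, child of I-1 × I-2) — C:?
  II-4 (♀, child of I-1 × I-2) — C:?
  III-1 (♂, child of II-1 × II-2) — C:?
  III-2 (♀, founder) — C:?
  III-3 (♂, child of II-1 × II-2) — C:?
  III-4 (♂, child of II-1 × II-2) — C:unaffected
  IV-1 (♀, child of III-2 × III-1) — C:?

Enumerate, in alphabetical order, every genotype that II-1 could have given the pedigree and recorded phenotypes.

II-1 ∈ {X^CX^C, X^CX^c}

C/I-1 ? ·: X^CX^C|X^CX^c|X^cX^c
C/I-2 ? ·: X^CY|X^cY
C/II-1 ? I-1×I-2: X^CX^C|X^CX^c
C/II-2 ? ·: X^CY|X^cY
C/II-3 ? I-1×I-2: X^CX^C|X^CX^c|X^cX^c
C/II-4 ? I-1×I-2: X^CX^C|X^CX^c|X^cX^c
C/III-1 ? II-1×II-2: X^CY|X^cY
C/III-2 ? ·: X^CX^C|X^CX^c|X^cX^c
C/III-3 ? II-1×II-2: X^CY|X^cY
C/III-4 un II-1×II-2: X^CY
C/IV-1 ? III-2×III-1: X^CX^C|X^CX^c|X^cX^c
⇒ C over [I-1,I-2,II-1,II-2,II-3,II-4,III-1,III-2,III-3,III-4,IV-1]: 360 consistent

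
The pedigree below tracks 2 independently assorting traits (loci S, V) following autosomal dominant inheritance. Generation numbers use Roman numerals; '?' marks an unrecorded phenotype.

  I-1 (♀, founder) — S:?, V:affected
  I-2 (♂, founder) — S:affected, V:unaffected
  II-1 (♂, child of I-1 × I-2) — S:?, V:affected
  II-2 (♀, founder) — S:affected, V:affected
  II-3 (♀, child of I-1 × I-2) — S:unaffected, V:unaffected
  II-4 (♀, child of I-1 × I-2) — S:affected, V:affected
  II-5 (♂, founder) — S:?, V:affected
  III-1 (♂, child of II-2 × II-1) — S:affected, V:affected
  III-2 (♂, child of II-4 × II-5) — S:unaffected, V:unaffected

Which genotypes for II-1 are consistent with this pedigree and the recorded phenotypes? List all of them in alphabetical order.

S/I-1 ? ·: ss|Ss
S/I-2 aff ·: Ss
S/II-1 ? I-1×I-2: ss|Ss|SS
S/II-2 aff ·: Ss|SS
S/II-3 un I-1×I-2: ss
S/II-4 aff I-1×I-2: Ss
S/II-5 ? ·: ss|Ss
S/III-1 aff II-2×II-1: Ss|SS
S/III-2 un II-4×II-5: ss
⇒ S over [I-1,I-2,II-1,II-2,II-3,II-4,II-5,III-1,III-2]: 30 consistent
V/I-1 aff ·: Vv
V/I-2 un ·: vv
V/II-1 aff I-1×I-2: Vv
V/II-2 aff ·: Vv|VV
V/II-3 un I-1×I-2: vv
V/II-4 aff I-1×I-2: Vv
V/II-5 aff ·: Vv
V/III-1 aff II-2×II-1: Vv|VV
V/III-2 un II-4×II-5: vv
⇒ V over [I-1,I-2,II-1,II-2,II-3,II-4,II-5,III-1,III-2]: 4 consistent

II-1 ∈ {SS Vv, Ss Vv, ss Vv}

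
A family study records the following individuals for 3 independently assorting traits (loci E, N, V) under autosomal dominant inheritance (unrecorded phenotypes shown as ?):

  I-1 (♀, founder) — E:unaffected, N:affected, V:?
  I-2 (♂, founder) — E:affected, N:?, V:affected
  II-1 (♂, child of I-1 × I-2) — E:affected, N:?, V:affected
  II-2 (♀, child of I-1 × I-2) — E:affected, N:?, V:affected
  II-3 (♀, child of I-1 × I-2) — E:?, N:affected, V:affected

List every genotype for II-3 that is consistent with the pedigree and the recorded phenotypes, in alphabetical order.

II-3 ∈ {Ee NN VV, Ee NN Vv, Ee Nn VV, Ee Nn Vv, ee NN VV, ee NN Vv, ee Nn VV, ee Nn Vv}

E/I-1 un ·: ee
E/I-2 aff ·: Ee|EE
E/II-1 aff I-1×I-2: Ee
E/II-2 aff I-1×I-2: Ee
E/II-3 ? I-1×I-2: ee|Ee
⇒ E over [I-1,I-2,II-1,II-2,II-3]: 3 consistent
N/I-1 aff ·: Nn|NN
N/I-2 ? ·: nn|Nn|NN
N/II-1 ? I-1×I-2: nn|Nn|NN
N/II-2 ? I-1×I-2: nn|Nn|NN
N/II-3 aff I-1×I-2: Nn|NN
⇒ N over [I-1,I-2,II-1,II-2,II-3]: 40 consistent
V/I-1 ? ·: vv|Vv|VV
V/I-2 aff ·: Vv|VV
V/II-1 aff I-1×I-2: Vv|VV
V/II-2 aff I-1×I-2: Vv|VV
V/II-3 aff I-1×I-2: Vv|VV
⇒ V over [I-1,I-2,II-1,II-2,II-3]: 27 consistent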